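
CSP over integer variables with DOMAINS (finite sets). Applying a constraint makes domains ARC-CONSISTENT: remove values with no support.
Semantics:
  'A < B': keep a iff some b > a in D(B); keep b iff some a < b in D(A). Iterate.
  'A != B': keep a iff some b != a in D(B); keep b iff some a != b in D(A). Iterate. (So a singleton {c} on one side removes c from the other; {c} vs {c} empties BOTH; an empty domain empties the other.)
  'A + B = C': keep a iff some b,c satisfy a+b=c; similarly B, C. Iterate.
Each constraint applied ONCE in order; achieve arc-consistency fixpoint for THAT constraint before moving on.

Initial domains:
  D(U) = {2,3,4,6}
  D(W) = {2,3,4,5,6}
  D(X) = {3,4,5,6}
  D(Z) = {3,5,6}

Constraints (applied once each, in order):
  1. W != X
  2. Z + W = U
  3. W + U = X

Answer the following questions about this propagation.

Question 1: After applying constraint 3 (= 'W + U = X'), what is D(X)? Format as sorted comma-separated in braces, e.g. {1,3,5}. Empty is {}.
Constraint 1 (W != X) on D(W)={2,3,4,5,6} D(X)={3,4,5,6}: no change
Constraint 2 (Z + W = U) on D(Z)={3,5,6} D(W)={2,3,4,5,6} D(U)={2,3,4,6}: Z {3,5,6}->{3}; W {2,3,4,5,6}->{3}; U {2,3,4,6}->{6}
Constraint 3 (W + U = X) on D(W)={3} D(U)={6} D(X)={3,4,5,6}: W {3}->{}; U {6}->{}; X {3,4,5,6}->{}
So after constraint 3: D(X) = {}

Answer: {}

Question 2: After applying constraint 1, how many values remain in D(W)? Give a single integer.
Answer: 5

Derivation:
Constraint 1 (W != X) on D(W)={2,3,4,5,6} D(X)={3,4,5,6}: no change
So after constraint 1: D(W)={2,3,4,5,6}, size = 5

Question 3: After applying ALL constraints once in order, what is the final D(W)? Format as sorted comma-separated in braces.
Constraint 1 (W != X) on D(W)={2,3,4,5,6} D(X)={3,4,5,6}: no change
Constraint 2 (Z + W = U) on D(Z)={3,5,6} D(W)={2,3,4,5,6} D(U)={2,3,4,6}: Z {3,5,6}->{3}; W {2,3,4,5,6}->{3}; U {2,3,4,6}->{6}
Constraint 3 (W + U = X) on D(W)={3} D(U)={6} D(X)={3,4,5,6}: W {3}->{}; U {6}->{}; X {3,4,5,6}->{}
So after all 3 constraints: D(W) = {}

Answer: {}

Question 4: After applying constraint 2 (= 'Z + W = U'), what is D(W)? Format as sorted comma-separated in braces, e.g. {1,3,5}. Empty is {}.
Constraint 1 (W != X) on D(W)={2,3,4,5,6} D(X)={3,4,5,6}: no change
Constraint 2 (Z + W = U) on D(Z)={3,5,6} D(W)={2,3,4,5,6} D(U)={2,3,4,6}: Z {3,5,6}->{3}; W {2,3,4,5,6}->{3}; U {2,3,4,6}->{6}
So after constraint 2: D(W) = {3}

Answer: {3}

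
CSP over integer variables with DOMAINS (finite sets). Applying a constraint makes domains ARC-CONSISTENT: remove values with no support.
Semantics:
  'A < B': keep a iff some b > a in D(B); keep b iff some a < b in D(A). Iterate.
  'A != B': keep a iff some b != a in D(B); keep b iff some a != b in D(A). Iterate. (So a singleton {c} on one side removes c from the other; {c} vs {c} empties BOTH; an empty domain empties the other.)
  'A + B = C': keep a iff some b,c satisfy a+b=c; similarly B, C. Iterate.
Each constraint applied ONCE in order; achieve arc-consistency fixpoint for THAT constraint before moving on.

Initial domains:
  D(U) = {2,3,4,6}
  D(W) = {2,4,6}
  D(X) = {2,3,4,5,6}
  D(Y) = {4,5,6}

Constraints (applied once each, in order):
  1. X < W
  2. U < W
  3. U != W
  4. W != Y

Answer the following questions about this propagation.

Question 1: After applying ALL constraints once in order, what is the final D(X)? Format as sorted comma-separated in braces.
Constraint 1 (X < W) on D(X)={2,3,4,5,6} D(W)={2,4,6}: X {2,3,4,5,6}->{2,3,4,5}; W {2,4,6}->{4,6}
Constraint 2 (U < W) on D(U)={2,3,4,6} D(W)={4,6}: U {2,3,4,6}->{2,3,4}
Constraint 3 (U != W) on D(U)={2,3,4} D(W)={4,6}: no change
Constraint 4 (W != Y) on D(W)={4,6} D(Y)={4,5,6}: no change
So after all 4 constraints: D(X) = {2,3,4,5}

Answer: {2,3,4,5}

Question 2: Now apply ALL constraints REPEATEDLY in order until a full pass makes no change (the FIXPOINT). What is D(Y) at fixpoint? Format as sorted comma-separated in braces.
Answer: {4,5,6}

Derivation:
pass 0 (initial): D(Y)={4,5,6}
pass 1: U {2,3,4,6}->{2,3,4}; W {2,4,6}->{4,6}; X {2,3,4,5,6}->{2,3,4,5}
pass 2: no change
Fixpoint after 2 passes: D(Y) = {4,5,6}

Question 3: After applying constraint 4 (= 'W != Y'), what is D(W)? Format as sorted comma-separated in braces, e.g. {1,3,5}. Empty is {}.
Answer: {4,6}

Derivation:
Constraint 1 (X < W) on D(X)={2,3,4,5,6} D(W)={2,4,6}: X {2,3,4,5,6}->{2,3,4,5}; W {2,4,6}->{4,6}
Constraint 2 (U < W) on D(U)={2,3,4,6} D(W)={4,6}: U {2,3,4,6}->{2,3,4}
Constraint 3 (U != W) on D(U)={2,3,4} D(W)={4,6}: no change
Constraint 4 (W != Y) on D(W)={4,6} D(Y)={4,5,6}: no change
So after constraint 4: D(W) = {4,6}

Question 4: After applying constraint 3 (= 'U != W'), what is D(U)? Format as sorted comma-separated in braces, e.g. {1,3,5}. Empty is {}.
Answer: {2,3,4}

Derivation:
Constraint 1 (X < W) on D(X)={2,3,4,5,6} D(W)={2,4,6}: X {2,3,4,5,6}->{2,3,4,5}; W {2,4,6}->{4,6}
Constraint 2 (U < W) on D(U)={2,3,4,6} D(W)={4,6}: U {2,3,4,6}->{2,3,4}
Constraint 3 (U != W) on D(U)={2,3,4} D(W)={4,6}: no change
So after constraint 3: D(U) = {2,3,4}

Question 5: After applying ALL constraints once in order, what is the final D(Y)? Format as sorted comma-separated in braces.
Answer: {4,5,6}

Derivation:
Constraint 1 (X < W) on D(X)={2,3,4,5,6} D(W)={2,4,6}: X {2,3,4,5,6}->{2,3,4,5}; W {2,4,6}->{4,6}
Constraint 2 (U < W) on D(U)={2,3,4,6} D(W)={4,6}: U {2,3,4,6}->{2,3,4}
Constraint 3 (U != W) on D(U)={2,3,4} D(W)={4,6}: no change
Constraint 4 (W != Y) on D(W)={4,6} D(Y)={4,5,6}: no change
So after all 4 constraints: D(Y) = {4,5,6}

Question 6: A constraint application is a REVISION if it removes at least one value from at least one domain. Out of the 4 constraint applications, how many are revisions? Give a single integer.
Constraint 1 (X < W) on D(X)={2,3,4,5,6} D(W)={2,4,6}: X {2,3,4,5,6}->{2,3,4,5}; W {2,4,6}->{4,6} => REVISION
Constraint 2 (U < W) on D(U)={2,3,4,6} D(W)={4,6}: U {2,3,4,6}->{2,3,4} => REVISION
Constraint 3 (U != W) on D(U)={2,3,4} D(W)={4,6}: no change => not a revision
Constraint 4 (W != Y) on D(W)={4,6} D(Y)={4,5,6}: no change => not a revision
Total revisions = 2

Answer: 2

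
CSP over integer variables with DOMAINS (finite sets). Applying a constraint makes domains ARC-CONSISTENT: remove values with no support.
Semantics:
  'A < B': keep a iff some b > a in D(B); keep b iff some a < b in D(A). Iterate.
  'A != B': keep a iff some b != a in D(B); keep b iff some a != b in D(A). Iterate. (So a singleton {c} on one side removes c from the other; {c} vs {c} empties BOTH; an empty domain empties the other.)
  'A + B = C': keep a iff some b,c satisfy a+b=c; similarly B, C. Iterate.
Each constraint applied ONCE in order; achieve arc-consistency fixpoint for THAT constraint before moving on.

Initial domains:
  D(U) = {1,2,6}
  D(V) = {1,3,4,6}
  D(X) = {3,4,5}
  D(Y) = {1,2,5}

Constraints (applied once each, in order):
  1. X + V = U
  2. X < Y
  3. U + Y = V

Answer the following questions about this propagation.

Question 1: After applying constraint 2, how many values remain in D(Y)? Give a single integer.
Answer: 1

Derivation:
Constraint 1 (X + V = U) on D(X)={3,4,5} D(V)={1,3,4,6} D(U)={1,2,6}: X {3,4,5}->{3,5}; V {1,3,4,6}->{1,3}; U {1,2,6}->{6}
Constraint 2 (X < Y) on D(X)={3,5} D(Y)={1,2,5}: X {3,5}->{3}; Y {1,2,5}->{5}
So after constraint 2: D(Y)={5}, size = 1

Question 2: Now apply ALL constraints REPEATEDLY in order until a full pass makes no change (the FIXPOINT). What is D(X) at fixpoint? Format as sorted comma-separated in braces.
Answer: {}

Derivation:
pass 0 (initial): D(X)={3,4,5}
pass 1: U {1,2,6}->{}; V {1,3,4,6}->{}; X {3,4,5}->{3}; Y {1,2,5}->{}
pass 2: X {3}->{}
pass 3: no change
Fixpoint after 3 passes: D(X) = {}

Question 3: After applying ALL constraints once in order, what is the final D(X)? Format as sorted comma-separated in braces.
Answer: {3}

Derivation:
Constraint 1 (X + V = U) on D(X)={3,4,5} D(V)={1,3,4,6} D(U)={1,2,6}: X {3,4,5}->{3,5}; V {1,3,4,6}->{1,3}; U {1,2,6}->{6}
Constraint 2 (X < Y) on D(X)={3,5} D(Y)={1,2,5}: X {3,5}->{3}; Y {1,2,5}->{5}
Constraint 3 (U + Y = V) on D(U)={6} D(Y)={5} D(V)={1,3}: U {6}->{}; Y {5}->{}; V {1,3}->{}
So after all 3 constraints: D(X) = {3}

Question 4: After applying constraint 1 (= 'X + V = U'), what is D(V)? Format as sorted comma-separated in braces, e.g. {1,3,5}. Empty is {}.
Answer: {1,3}

Derivation:
Constraint 1 (X + V = U) on D(X)={3,4,5} D(V)={1,3,4,6} D(U)={1,2,6}: X {3,4,5}->{3,5}; V {1,3,4,6}->{1,3}; U {1,2,6}->{6}
So after constraint 1: D(V) = {1,3}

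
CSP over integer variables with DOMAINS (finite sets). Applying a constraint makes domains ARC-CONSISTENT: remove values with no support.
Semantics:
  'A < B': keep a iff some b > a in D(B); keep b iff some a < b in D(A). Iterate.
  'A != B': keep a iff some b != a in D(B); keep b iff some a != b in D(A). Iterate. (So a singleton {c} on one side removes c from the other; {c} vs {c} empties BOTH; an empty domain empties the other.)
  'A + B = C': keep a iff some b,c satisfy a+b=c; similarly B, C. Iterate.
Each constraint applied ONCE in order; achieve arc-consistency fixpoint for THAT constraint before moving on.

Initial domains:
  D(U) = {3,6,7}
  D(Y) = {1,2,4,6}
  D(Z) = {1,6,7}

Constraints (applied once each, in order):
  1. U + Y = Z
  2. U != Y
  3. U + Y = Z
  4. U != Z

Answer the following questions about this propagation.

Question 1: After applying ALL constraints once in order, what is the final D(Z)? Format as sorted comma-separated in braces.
Answer: {7}

Derivation:
Constraint 1 (U + Y = Z) on D(U)={3,6,7} D(Y)={1,2,4,6} D(Z)={1,6,7}: U {3,6,7}->{3,6}; Y {1,2,4,6}->{1,4}; Z {1,6,7}->{7}
Constraint 2 (U != Y) on D(U)={3,6} D(Y)={1,4}: no change
Constraint 3 (U + Y = Z) on D(U)={3,6} D(Y)={1,4} D(Z)={7}: no change
Constraint 4 (U != Z) on D(U)={3,6} D(Z)={7}: no change
So after all 4 constraints: D(Z) = {7}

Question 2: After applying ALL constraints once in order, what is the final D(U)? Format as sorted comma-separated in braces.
Constraint 1 (U + Y = Z) on D(U)={3,6,7} D(Y)={1,2,4,6} D(Z)={1,6,7}: U {3,6,7}->{3,6}; Y {1,2,4,6}->{1,4}; Z {1,6,7}->{7}
Constraint 2 (U != Y) on D(U)={3,6} D(Y)={1,4}: no change
Constraint 3 (U + Y = Z) on D(U)={3,6} D(Y)={1,4} D(Z)={7}: no change
Constraint 4 (U != Z) on D(U)={3,6} D(Z)={7}: no change
So after all 4 constraints: D(U) = {3,6}

Answer: {3,6}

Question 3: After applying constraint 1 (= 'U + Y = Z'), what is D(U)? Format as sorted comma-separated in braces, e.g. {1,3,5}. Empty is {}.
Constraint 1 (U + Y = Z) on D(U)={3,6,7} D(Y)={1,2,4,6} D(Z)={1,6,7}: U {3,6,7}->{3,6}; Y {1,2,4,6}->{1,4}; Z {1,6,7}->{7}
So after constraint 1: D(U) = {3,6}

Answer: {3,6}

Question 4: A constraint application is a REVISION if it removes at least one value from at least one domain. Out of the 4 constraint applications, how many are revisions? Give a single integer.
Constraint 1 (U + Y = Z) on D(U)={3,6,7} D(Y)={1,2,4,6} D(Z)={1,6,7}: U {3,6,7}->{3,6}; Y {1,2,4,6}->{1,4}; Z {1,6,7}->{7} => REVISION
Constraint 2 (U != Y) on D(U)={3,6} D(Y)={1,4}: no change => not a revision
Constraint 3 (U + Y = Z) on D(U)={3,6} D(Y)={1,4} D(Z)={7}: no change => not a revision
Constraint 4 (U != Z) on D(U)={3,6} D(Z)={7}: no change => not a revision
Total revisions = 1

Answer: 1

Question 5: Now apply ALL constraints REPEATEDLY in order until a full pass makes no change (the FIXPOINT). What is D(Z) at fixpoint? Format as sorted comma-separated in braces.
pass 0 (initial): D(Z)={1,6,7}
pass 1: U {3,6,7}->{3,6}; Y {1,2,4,6}->{1,4}; Z {1,6,7}->{7}
pass 2: no change
Fixpoint after 2 passes: D(Z) = {7}

Answer: {7}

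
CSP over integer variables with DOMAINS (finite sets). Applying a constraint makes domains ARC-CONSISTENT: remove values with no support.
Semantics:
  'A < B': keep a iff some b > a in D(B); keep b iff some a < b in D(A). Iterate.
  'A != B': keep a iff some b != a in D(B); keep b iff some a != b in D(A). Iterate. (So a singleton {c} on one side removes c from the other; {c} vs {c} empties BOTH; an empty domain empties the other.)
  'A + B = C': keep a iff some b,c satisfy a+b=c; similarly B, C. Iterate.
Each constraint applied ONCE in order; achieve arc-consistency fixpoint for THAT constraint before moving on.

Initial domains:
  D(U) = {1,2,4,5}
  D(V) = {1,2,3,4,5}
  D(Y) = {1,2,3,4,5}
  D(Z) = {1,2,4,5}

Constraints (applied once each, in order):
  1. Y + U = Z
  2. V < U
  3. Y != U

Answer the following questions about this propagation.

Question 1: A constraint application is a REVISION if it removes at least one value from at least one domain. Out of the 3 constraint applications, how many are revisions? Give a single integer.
Constraint 1 (Y + U = Z) on D(Y)={1,2,3,4,5} D(U)={1,2,4,5} D(Z)={1,2,4,5}: Y {1,2,3,4,5}->{1,2,3,4}; U {1,2,4,5}->{1,2,4}; Z {1,2,4,5}->{2,4,5} => REVISION
Constraint 2 (V < U) on D(V)={1,2,3,4,5} D(U)={1,2,4}: V {1,2,3,4,5}->{1,2,3}; U {1,2,4}->{2,4} => REVISION
Constraint 3 (Y != U) on D(Y)={1,2,3,4} D(U)={2,4}: no change => not a revision
Total revisions = 2

Answer: 2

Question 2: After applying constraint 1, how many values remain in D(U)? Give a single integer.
Constraint 1 (Y + U = Z) on D(Y)={1,2,3,4,5} D(U)={1,2,4,5} D(Z)={1,2,4,5}: Y {1,2,3,4,5}->{1,2,3,4}; U {1,2,4,5}->{1,2,4}; Z {1,2,4,5}->{2,4,5}
So after constraint 1: D(U)={1,2,4}, size = 3

Answer: 3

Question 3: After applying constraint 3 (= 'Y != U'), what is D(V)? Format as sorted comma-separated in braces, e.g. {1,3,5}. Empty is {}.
Answer: {1,2,3}

Derivation:
Constraint 1 (Y + U = Z) on D(Y)={1,2,3,4,5} D(U)={1,2,4,5} D(Z)={1,2,4,5}: Y {1,2,3,4,5}->{1,2,3,4}; U {1,2,4,5}->{1,2,4}; Z {1,2,4,5}->{2,4,5}
Constraint 2 (V < U) on D(V)={1,2,3,4,5} D(U)={1,2,4}: V {1,2,3,4,5}->{1,2,3}; U {1,2,4}->{2,4}
Constraint 3 (Y != U) on D(Y)={1,2,3,4} D(U)={2,4}: no change
So after constraint 3: D(V) = {1,2,3}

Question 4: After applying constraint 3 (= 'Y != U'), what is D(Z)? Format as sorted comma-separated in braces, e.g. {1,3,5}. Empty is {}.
Constraint 1 (Y + U = Z) on D(Y)={1,2,3,4,5} D(U)={1,2,4,5} D(Z)={1,2,4,5}: Y {1,2,3,4,5}->{1,2,3,4}; U {1,2,4,5}->{1,2,4}; Z {1,2,4,5}->{2,4,5}
Constraint 2 (V < U) on D(V)={1,2,3,4,5} D(U)={1,2,4}: V {1,2,3,4,5}->{1,2,3}; U {1,2,4}->{2,4}
Constraint 3 (Y != U) on D(Y)={1,2,3,4} D(U)={2,4}: no change
So after constraint 3: D(Z) = {2,4,5}

Answer: {2,4,5}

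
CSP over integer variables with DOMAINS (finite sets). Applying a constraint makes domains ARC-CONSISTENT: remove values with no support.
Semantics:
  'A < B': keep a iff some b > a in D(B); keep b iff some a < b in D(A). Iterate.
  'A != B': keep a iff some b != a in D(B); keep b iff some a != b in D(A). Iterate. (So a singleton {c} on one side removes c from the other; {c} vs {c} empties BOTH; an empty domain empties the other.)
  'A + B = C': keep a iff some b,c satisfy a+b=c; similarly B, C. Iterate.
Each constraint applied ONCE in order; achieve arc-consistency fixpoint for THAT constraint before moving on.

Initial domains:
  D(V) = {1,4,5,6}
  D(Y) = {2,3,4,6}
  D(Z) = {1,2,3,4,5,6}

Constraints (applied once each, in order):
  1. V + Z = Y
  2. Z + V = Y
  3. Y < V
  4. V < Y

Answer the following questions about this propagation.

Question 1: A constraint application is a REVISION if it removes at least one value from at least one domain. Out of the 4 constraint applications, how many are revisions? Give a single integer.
Answer: 3

Derivation:
Constraint 1 (V + Z = Y) on D(V)={1,4,5,6} D(Z)={1,2,3,4,5,6} D(Y)={2,3,4,6}: V {1,4,5,6}->{1,4,5}; Z {1,2,3,4,5,6}->{1,2,3,5} => REVISION
Constraint 2 (Z + V = Y) on D(Z)={1,2,3,5} D(V)={1,4,5} D(Y)={2,3,4,6}: no change => not a revision
Constraint 3 (Y < V) on D(Y)={2,3,4,6} D(V)={1,4,5}: Y {2,3,4,6}->{2,3,4}; V {1,4,5}->{4,5} => REVISION
Constraint 4 (V < Y) on D(V)={4,5} D(Y)={2,3,4}: V {4,5}->{}; Y {2,3,4}->{} => REVISION
Total revisions = 3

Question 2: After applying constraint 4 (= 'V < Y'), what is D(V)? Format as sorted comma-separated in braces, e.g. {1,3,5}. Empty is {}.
Answer: {}

Derivation:
Constraint 1 (V + Z = Y) on D(V)={1,4,5,6} D(Z)={1,2,3,4,5,6} D(Y)={2,3,4,6}: V {1,4,5,6}->{1,4,5}; Z {1,2,3,4,5,6}->{1,2,3,5}
Constraint 2 (Z + V = Y) on D(Z)={1,2,3,5} D(V)={1,4,5} D(Y)={2,3,4,6}: no change
Constraint 3 (Y < V) on D(Y)={2,3,4,6} D(V)={1,4,5}: Y {2,3,4,6}->{2,3,4}; V {1,4,5}->{4,5}
Constraint 4 (V < Y) on D(V)={4,5} D(Y)={2,3,4}: V {4,5}->{}; Y {2,3,4}->{}
So after constraint 4: D(V) = {}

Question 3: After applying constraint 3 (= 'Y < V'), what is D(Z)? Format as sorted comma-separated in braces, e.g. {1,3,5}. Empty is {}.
Constraint 1 (V + Z = Y) on D(V)={1,4,5,6} D(Z)={1,2,3,4,5,6} D(Y)={2,3,4,6}: V {1,4,5,6}->{1,4,5}; Z {1,2,3,4,5,6}->{1,2,3,5}
Constraint 2 (Z + V = Y) on D(Z)={1,2,3,5} D(V)={1,4,5} D(Y)={2,3,4,6}: no change
Constraint 3 (Y < V) on D(Y)={2,3,4,6} D(V)={1,4,5}: Y {2,3,4,6}->{2,3,4}; V {1,4,5}->{4,5}
So after constraint 3: D(Z) = {1,2,3,5}

Answer: {1,2,3,5}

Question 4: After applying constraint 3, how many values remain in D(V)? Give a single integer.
Constraint 1 (V + Z = Y) on D(V)={1,4,5,6} D(Z)={1,2,3,4,5,6} D(Y)={2,3,4,6}: V {1,4,5,6}->{1,4,5}; Z {1,2,3,4,5,6}->{1,2,3,5}
Constraint 2 (Z + V = Y) on D(Z)={1,2,3,5} D(V)={1,4,5} D(Y)={2,3,4,6}: no change
Constraint 3 (Y < V) on D(Y)={2,3,4,6} D(V)={1,4,5}: Y {2,3,4,6}->{2,3,4}; V {1,4,5}->{4,5}
So after constraint 3: D(V)={4,5}, size = 2

Answer: 2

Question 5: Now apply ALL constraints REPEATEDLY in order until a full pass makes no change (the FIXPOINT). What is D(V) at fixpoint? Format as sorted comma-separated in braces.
pass 0 (initial): D(V)={1,4,5,6}
pass 1: V {1,4,5,6}->{}; Y {2,3,4,6}->{}; Z {1,2,3,4,5,6}->{1,2,3,5}
pass 2: Z {1,2,3,5}->{}
pass 3: no change
Fixpoint after 3 passes: D(V) = {}

Answer: {}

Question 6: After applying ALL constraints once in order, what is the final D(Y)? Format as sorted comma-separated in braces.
Constraint 1 (V + Z = Y) on D(V)={1,4,5,6} D(Z)={1,2,3,4,5,6} D(Y)={2,3,4,6}: V {1,4,5,6}->{1,4,5}; Z {1,2,3,4,5,6}->{1,2,3,5}
Constraint 2 (Z + V = Y) on D(Z)={1,2,3,5} D(V)={1,4,5} D(Y)={2,3,4,6}: no change
Constraint 3 (Y < V) on D(Y)={2,3,4,6} D(V)={1,4,5}: Y {2,3,4,6}->{2,3,4}; V {1,4,5}->{4,5}
Constraint 4 (V < Y) on D(V)={4,5} D(Y)={2,3,4}: V {4,5}->{}; Y {2,3,4}->{}
So after all 4 constraints: D(Y) = {}

Answer: {}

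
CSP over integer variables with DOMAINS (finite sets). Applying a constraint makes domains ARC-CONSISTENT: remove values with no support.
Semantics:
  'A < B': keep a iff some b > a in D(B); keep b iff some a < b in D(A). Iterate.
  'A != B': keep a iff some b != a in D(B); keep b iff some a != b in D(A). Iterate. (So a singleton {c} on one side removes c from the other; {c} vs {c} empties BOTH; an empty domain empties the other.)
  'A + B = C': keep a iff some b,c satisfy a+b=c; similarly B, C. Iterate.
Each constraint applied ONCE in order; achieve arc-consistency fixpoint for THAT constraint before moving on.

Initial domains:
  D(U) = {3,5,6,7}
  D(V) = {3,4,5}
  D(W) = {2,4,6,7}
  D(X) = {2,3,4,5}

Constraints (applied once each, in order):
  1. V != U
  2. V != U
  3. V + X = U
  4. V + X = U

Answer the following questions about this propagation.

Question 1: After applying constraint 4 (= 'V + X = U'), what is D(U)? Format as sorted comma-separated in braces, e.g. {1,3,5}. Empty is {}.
Constraint 1 (V != U) on D(V)={3,4,5} D(U)={3,5,6,7}: no change
Constraint 2 (V != U) on D(V)={3,4,5} D(U)={3,5,6,7}: no change
Constraint 3 (V + X = U) on D(V)={3,4,5} D(X)={2,3,4,5} D(U)={3,5,6,7}: X {2,3,4,5}->{2,3,4}; U {3,5,6,7}->{5,6,7}
Constraint 4 (V + X = U) on D(V)={3,4,5} D(X)={2,3,4} D(U)={5,6,7}: no change
So after constraint 4: D(U) = {5,6,7}

Answer: {5,6,7}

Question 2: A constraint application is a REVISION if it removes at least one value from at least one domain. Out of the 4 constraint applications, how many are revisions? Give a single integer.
Constraint 1 (V != U) on D(V)={3,4,5} D(U)={3,5,6,7}: no change => not a revision
Constraint 2 (V != U) on D(V)={3,4,5} D(U)={3,5,6,7}: no change => not a revision
Constraint 3 (V + X = U) on D(V)={3,4,5} D(X)={2,3,4,5} D(U)={3,5,6,7}: X {2,3,4,5}->{2,3,4}; U {3,5,6,7}->{5,6,7} => REVISION
Constraint 4 (V + X = U) on D(V)={3,4,5} D(X)={2,3,4} D(U)={5,6,7}: no change => not a revision
Total revisions = 1

Answer: 1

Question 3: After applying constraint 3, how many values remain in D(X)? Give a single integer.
Constraint 1 (V != U) on D(V)={3,4,5} D(U)={3,5,6,7}: no change
Constraint 2 (V != U) on D(V)={3,4,5} D(U)={3,5,6,7}: no change
Constraint 3 (V + X = U) on D(V)={3,4,5} D(X)={2,3,4,5} D(U)={3,5,6,7}: X {2,3,4,5}->{2,3,4}; U {3,5,6,7}->{5,6,7}
So after constraint 3: D(X)={2,3,4}, size = 3

Answer: 3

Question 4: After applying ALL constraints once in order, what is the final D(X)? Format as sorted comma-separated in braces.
Constraint 1 (V != U) on D(V)={3,4,5} D(U)={3,5,6,7}: no change
Constraint 2 (V != U) on D(V)={3,4,5} D(U)={3,5,6,7}: no change
Constraint 3 (V + X = U) on D(V)={3,4,5} D(X)={2,3,4,5} D(U)={3,5,6,7}: X {2,3,4,5}->{2,3,4}; U {3,5,6,7}->{5,6,7}
Constraint 4 (V + X = U) on D(V)={3,4,5} D(X)={2,3,4} D(U)={5,6,7}: no change
So after all 4 constraints: D(X) = {2,3,4}

Answer: {2,3,4}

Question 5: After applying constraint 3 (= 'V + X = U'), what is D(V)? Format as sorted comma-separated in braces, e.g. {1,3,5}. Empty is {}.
Answer: {3,4,5}

Derivation:
Constraint 1 (V != U) on D(V)={3,4,5} D(U)={3,5,6,7}: no change
Constraint 2 (V != U) on D(V)={3,4,5} D(U)={3,5,6,7}: no change
Constraint 3 (V + X = U) on D(V)={3,4,5} D(X)={2,3,4,5} D(U)={3,5,6,7}: X {2,3,4,5}->{2,3,4}; U {3,5,6,7}->{5,6,7}
So after constraint 3: D(V) = {3,4,5}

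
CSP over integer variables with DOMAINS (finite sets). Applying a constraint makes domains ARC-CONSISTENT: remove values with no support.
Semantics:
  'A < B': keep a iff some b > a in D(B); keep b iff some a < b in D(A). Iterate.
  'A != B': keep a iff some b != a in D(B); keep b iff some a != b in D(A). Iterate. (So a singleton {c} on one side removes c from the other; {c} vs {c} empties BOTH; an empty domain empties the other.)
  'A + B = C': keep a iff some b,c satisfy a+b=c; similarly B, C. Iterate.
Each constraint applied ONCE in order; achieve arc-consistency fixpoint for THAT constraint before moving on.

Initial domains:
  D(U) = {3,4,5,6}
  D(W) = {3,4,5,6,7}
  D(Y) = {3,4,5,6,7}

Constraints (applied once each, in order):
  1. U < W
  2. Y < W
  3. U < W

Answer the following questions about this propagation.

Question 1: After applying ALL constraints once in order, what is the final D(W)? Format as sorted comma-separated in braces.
Constraint 1 (U < W) on D(U)={3,4,5,6} D(W)={3,4,5,6,7}: W {3,4,5,6,7}->{4,5,6,7}
Constraint 2 (Y < W) on D(Y)={3,4,5,6,7} D(W)={4,5,6,7}: Y {3,4,5,6,7}->{3,4,5,6}
Constraint 3 (U < W) on D(U)={3,4,5,6} D(W)={4,5,6,7}: no change
So after all 3 constraints: D(W) = {4,5,6,7}

Answer: {4,5,6,7}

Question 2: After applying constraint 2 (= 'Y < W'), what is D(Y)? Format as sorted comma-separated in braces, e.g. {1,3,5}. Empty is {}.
Answer: {3,4,5,6}

Derivation:
Constraint 1 (U < W) on D(U)={3,4,5,6} D(W)={3,4,5,6,7}: W {3,4,5,6,7}->{4,5,6,7}
Constraint 2 (Y < W) on D(Y)={3,4,5,6,7} D(W)={4,5,6,7}: Y {3,4,5,6,7}->{3,4,5,6}
So after constraint 2: D(Y) = {3,4,5,6}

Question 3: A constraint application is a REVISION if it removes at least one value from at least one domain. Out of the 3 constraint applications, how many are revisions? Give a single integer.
Answer: 2

Derivation:
Constraint 1 (U < W) on D(U)={3,4,5,6} D(W)={3,4,5,6,7}: W {3,4,5,6,7}->{4,5,6,7} => REVISION
Constraint 2 (Y < W) on D(Y)={3,4,5,6,7} D(W)={4,5,6,7}: Y {3,4,5,6,7}->{3,4,5,6} => REVISION
Constraint 3 (U < W) on D(U)={3,4,5,6} D(W)={4,5,6,7}: no change => not a revision
Total revisions = 2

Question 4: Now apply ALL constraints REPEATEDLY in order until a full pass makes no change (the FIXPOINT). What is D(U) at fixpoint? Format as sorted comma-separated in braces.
Answer: {3,4,5,6}

Derivation:
pass 0 (initial): D(U)={3,4,5,6}
pass 1: W {3,4,5,6,7}->{4,5,6,7}; Y {3,4,5,6,7}->{3,4,5,6}
pass 2: no change
Fixpoint after 2 passes: D(U) = {3,4,5,6}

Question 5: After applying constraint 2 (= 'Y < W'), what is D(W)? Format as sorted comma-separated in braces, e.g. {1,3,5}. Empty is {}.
Answer: {4,5,6,7}

Derivation:
Constraint 1 (U < W) on D(U)={3,4,5,6} D(W)={3,4,5,6,7}: W {3,4,5,6,7}->{4,5,6,7}
Constraint 2 (Y < W) on D(Y)={3,4,5,6,7} D(W)={4,5,6,7}: Y {3,4,5,6,7}->{3,4,5,6}
So after constraint 2: D(W) = {4,5,6,7}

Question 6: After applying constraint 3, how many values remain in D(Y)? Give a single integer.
Constraint 1 (U < W) on D(U)={3,4,5,6} D(W)={3,4,5,6,7}: W {3,4,5,6,7}->{4,5,6,7}
Constraint 2 (Y < W) on D(Y)={3,4,5,6,7} D(W)={4,5,6,7}: Y {3,4,5,6,7}->{3,4,5,6}
Constraint 3 (U < W) on D(U)={3,4,5,6} D(W)={4,5,6,7}: no change
So after constraint 3: D(Y)={3,4,5,6}, size = 4

Answer: 4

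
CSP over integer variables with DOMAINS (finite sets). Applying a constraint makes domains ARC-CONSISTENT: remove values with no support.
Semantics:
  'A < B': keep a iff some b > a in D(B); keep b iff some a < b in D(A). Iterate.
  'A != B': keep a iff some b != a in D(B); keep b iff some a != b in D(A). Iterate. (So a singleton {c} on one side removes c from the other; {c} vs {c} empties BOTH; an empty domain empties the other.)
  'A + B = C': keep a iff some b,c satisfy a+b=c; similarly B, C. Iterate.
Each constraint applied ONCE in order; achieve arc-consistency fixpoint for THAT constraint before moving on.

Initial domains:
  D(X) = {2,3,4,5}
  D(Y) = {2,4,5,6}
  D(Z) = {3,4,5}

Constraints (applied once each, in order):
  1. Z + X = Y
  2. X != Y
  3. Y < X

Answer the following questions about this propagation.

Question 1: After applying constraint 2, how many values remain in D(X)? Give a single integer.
Answer: 2

Derivation:
Constraint 1 (Z + X = Y) on D(Z)={3,4,5} D(X)={2,3,4,5} D(Y)={2,4,5,6}: Z {3,4,5}->{3,4}; X {2,3,4,5}->{2,3}; Y {2,4,5,6}->{5,6}
Constraint 2 (X != Y) on D(X)={2,3} D(Y)={5,6}: no change
So after constraint 2: D(X)={2,3}, size = 2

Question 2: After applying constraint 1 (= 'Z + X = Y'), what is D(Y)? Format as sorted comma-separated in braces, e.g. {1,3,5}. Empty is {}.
Answer: {5,6}

Derivation:
Constraint 1 (Z + X = Y) on D(Z)={3,4,5} D(X)={2,3,4,5} D(Y)={2,4,5,6}: Z {3,4,5}->{3,4}; X {2,3,4,5}->{2,3}; Y {2,4,5,6}->{5,6}
So after constraint 1: D(Y) = {5,6}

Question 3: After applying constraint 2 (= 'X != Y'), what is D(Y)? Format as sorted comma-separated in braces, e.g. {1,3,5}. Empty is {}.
Constraint 1 (Z + X = Y) on D(Z)={3,4,5} D(X)={2,3,4,5} D(Y)={2,4,5,6}: Z {3,4,5}->{3,4}; X {2,3,4,5}->{2,3}; Y {2,4,5,6}->{5,6}
Constraint 2 (X != Y) on D(X)={2,3} D(Y)={5,6}: no change
So after constraint 2: D(Y) = {5,6}

Answer: {5,6}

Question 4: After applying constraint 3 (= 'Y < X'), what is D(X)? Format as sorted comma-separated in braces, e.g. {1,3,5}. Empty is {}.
Answer: {}

Derivation:
Constraint 1 (Z + X = Y) on D(Z)={3,4,5} D(X)={2,3,4,5} D(Y)={2,4,5,6}: Z {3,4,5}->{3,4}; X {2,3,4,5}->{2,3}; Y {2,4,5,6}->{5,6}
Constraint 2 (X != Y) on D(X)={2,3} D(Y)={5,6}: no change
Constraint 3 (Y < X) on D(Y)={5,6} D(X)={2,3}: Y {5,6}->{}; X {2,3}->{}
So after constraint 3: D(X) = {}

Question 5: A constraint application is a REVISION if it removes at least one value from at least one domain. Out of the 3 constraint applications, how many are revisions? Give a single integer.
Answer: 2

Derivation:
Constraint 1 (Z + X = Y) on D(Z)={3,4,5} D(X)={2,3,4,5} D(Y)={2,4,5,6}: Z {3,4,5}->{3,4}; X {2,3,4,5}->{2,3}; Y {2,4,5,6}->{5,6} => REVISION
Constraint 2 (X != Y) on D(X)={2,3} D(Y)={5,6}: no change => not a revision
Constraint 3 (Y < X) on D(Y)={5,6} D(X)={2,3}: Y {5,6}->{}; X {2,3}->{} => REVISION
Total revisions = 2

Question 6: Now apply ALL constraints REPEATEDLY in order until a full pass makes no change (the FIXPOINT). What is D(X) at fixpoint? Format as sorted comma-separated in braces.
pass 0 (initial): D(X)={2,3,4,5}
pass 1: X {2,3,4,5}->{}; Y {2,4,5,6}->{}; Z {3,4,5}->{3,4}
pass 2: Z {3,4}->{}
pass 3: no change
Fixpoint after 3 passes: D(X) = {}

Answer: {}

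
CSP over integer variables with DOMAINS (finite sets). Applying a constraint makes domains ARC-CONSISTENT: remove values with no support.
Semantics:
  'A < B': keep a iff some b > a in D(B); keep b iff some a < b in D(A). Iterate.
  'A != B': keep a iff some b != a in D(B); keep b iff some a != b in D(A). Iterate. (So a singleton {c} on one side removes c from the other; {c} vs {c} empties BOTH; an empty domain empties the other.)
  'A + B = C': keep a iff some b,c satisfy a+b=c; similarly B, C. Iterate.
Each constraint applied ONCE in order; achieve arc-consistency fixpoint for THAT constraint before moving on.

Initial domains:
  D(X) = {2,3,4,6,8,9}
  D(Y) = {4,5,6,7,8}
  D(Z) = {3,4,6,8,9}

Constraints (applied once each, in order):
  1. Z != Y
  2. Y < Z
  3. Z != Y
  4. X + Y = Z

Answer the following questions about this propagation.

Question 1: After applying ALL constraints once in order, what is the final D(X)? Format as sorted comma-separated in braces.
Answer: {2,3,4}

Derivation:
Constraint 1 (Z != Y) on D(Z)={3,4,6,8,9} D(Y)={4,5,6,7,8}: no change
Constraint 2 (Y < Z) on D(Y)={4,5,6,7,8} D(Z)={3,4,6,8,9}: Z {3,4,6,8,9}->{6,8,9}
Constraint 3 (Z != Y) on D(Z)={6,8,9} D(Y)={4,5,6,7,8}: no change
Constraint 4 (X + Y = Z) on D(X)={2,3,4,6,8,9} D(Y)={4,5,6,7,8} D(Z)={6,8,9}: X {2,3,4,6,8,9}->{2,3,4}; Y {4,5,6,7,8}->{4,5,6,7}
So after all 4 constraints: D(X) = {2,3,4}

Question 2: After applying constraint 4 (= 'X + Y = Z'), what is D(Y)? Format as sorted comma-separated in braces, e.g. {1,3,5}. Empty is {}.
Constraint 1 (Z != Y) on D(Z)={3,4,6,8,9} D(Y)={4,5,6,7,8}: no change
Constraint 2 (Y < Z) on D(Y)={4,5,6,7,8} D(Z)={3,4,6,8,9}: Z {3,4,6,8,9}->{6,8,9}
Constraint 3 (Z != Y) on D(Z)={6,8,9} D(Y)={4,5,6,7,8}: no change
Constraint 4 (X + Y = Z) on D(X)={2,3,4,6,8,9} D(Y)={4,5,6,7,8} D(Z)={6,8,9}: X {2,3,4,6,8,9}->{2,3,4}; Y {4,5,6,7,8}->{4,5,6,7}
So after constraint 4: D(Y) = {4,5,6,7}

Answer: {4,5,6,7}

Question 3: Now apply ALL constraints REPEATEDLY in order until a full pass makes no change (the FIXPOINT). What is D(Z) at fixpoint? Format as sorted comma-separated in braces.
Answer: {6,8,9}

Derivation:
pass 0 (initial): D(Z)={3,4,6,8,9}
pass 1: X {2,3,4,6,8,9}->{2,3,4}; Y {4,5,6,7,8}->{4,5,6,7}; Z {3,4,6,8,9}->{6,8,9}
pass 2: no change
Fixpoint after 2 passes: D(Z) = {6,8,9}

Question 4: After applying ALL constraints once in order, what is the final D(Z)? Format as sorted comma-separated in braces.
Answer: {6,8,9}

Derivation:
Constraint 1 (Z != Y) on D(Z)={3,4,6,8,9} D(Y)={4,5,6,7,8}: no change
Constraint 2 (Y < Z) on D(Y)={4,5,6,7,8} D(Z)={3,4,6,8,9}: Z {3,4,6,8,9}->{6,8,9}
Constraint 3 (Z != Y) on D(Z)={6,8,9} D(Y)={4,5,6,7,8}: no change
Constraint 4 (X + Y = Z) on D(X)={2,3,4,6,8,9} D(Y)={4,5,6,7,8} D(Z)={6,8,9}: X {2,3,4,6,8,9}->{2,3,4}; Y {4,5,6,7,8}->{4,5,6,7}
So after all 4 constraints: D(Z) = {6,8,9}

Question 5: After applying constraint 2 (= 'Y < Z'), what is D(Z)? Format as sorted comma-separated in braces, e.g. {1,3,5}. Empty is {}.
Constraint 1 (Z != Y) on D(Z)={3,4,6,8,9} D(Y)={4,5,6,7,8}: no change
Constraint 2 (Y < Z) on D(Y)={4,5,6,7,8} D(Z)={3,4,6,8,9}: Z {3,4,6,8,9}->{6,8,9}
So after constraint 2: D(Z) = {6,8,9}

Answer: {6,8,9}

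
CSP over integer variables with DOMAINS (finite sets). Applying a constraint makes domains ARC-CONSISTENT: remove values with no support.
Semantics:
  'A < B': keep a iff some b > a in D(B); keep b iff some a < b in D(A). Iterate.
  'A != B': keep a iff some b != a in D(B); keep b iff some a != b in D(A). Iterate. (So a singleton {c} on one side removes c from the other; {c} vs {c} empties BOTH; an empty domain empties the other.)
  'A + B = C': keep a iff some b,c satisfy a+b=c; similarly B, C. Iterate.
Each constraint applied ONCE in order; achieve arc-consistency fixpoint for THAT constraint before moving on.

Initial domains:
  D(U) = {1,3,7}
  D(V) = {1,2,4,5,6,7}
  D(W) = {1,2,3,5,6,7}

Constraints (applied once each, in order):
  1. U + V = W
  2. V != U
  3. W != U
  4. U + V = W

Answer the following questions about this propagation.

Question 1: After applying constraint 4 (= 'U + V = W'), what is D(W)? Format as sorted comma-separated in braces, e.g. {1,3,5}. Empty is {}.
Answer: {2,3,5,6,7}

Derivation:
Constraint 1 (U + V = W) on D(U)={1,3,7} D(V)={1,2,4,5,6,7} D(W)={1,2,3,5,6,7}: U {1,3,7}->{1,3}; V {1,2,4,5,6,7}->{1,2,4,5,6}; W {1,2,3,5,6,7}->{2,3,5,6,7}
Constraint 2 (V != U) on D(V)={1,2,4,5,6} D(U)={1,3}: no change
Constraint 3 (W != U) on D(W)={2,3,5,6,7} D(U)={1,3}: no change
Constraint 4 (U + V = W) on D(U)={1,3} D(V)={1,2,4,5,6} D(W)={2,3,5,6,7}: no change
So after constraint 4: D(W) = {2,3,5,6,7}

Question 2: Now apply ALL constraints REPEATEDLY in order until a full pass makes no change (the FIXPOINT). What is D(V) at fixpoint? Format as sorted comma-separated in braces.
Answer: {1,2,4,5,6}

Derivation:
pass 0 (initial): D(V)={1,2,4,5,6,7}
pass 1: U {1,3,7}->{1,3}; V {1,2,4,5,6,7}->{1,2,4,5,6}; W {1,2,3,5,6,7}->{2,3,5,6,7}
pass 2: no change
Fixpoint after 2 passes: D(V) = {1,2,4,5,6}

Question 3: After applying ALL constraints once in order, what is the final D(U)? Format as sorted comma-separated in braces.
Constraint 1 (U + V = W) on D(U)={1,3,7} D(V)={1,2,4,5,6,7} D(W)={1,2,3,5,6,7}: U {1,3,7}->{1,3}; V {1,2,4,5,6,7}->{1,2,4,5,6}; W {1,2,3,5,6,7}->{2,3,5,6,7}
Constraint 2 (V != U) on D(V)={1,2,4,5,6} D(U)={1,3}: no change
Constraint 3 (W != U) on D(W)={2,3,5,6,7} D(U)={1,3}: no change
Constraint 4 (U + V = W) on D(U)={1,3} D(V)={1,2,4,5,6} D(W)={2,3,5,6,7}: no change
So after all 4 constraints: D(U) = {1,3}

Answer: {1,3}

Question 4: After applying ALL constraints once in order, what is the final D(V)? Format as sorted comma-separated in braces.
Constraint 1 (U + V = W) on D(U)={1,3,7} D(V)={1,2,4,5,6,7} D(W)={1,2,3,5,6,7}: U {1,3,7}->{1,3}; V {1,2,4,5,6,7}->{1,2,4,5,6}; W {1,2,3,5,6,7}->{2,3,5,6,7}
Constraint 2 (V != U) on D(V)={1,2,4,5,6} D(U)={1,3}: no change
Constraint 3 (W != U) on D(W)={2,3,5,6,7} D(U)={1,3}: no change
Constraint 4 (U + V = W) on D(U)={1,3} D(V)={1,2,4,5,6} D(W)={2,3,5,6,7}: no change
So after all 4 constraints: D(V) = {1,2,4,5,6}

Answer: {1,2,4,5,6}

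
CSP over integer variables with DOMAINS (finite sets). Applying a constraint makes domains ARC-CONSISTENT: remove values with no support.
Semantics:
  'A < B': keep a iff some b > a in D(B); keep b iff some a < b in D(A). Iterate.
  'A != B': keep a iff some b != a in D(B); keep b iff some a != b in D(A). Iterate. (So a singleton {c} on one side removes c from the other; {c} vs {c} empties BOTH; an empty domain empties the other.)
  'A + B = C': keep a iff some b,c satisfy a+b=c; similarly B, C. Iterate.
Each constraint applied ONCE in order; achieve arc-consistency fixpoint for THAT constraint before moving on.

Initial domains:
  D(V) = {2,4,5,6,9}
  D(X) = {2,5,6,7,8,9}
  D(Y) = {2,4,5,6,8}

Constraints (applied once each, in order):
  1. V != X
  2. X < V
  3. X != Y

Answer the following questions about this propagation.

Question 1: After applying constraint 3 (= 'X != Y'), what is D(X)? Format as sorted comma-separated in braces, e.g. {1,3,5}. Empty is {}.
Constraint 1 (V != X) on D(V)={2,4,5,6,9} D(X)={2,5,6,7,8,9}: no change
Constraint 2 (X < V) on D(X)={2,5,6,7,8,9} D(V)={2,4,5,6,9}: X {2,5,6,7,8,9}->{2,5,6,7,8}; V {2,4,5,6,9}->{4,5,6,9}
Constraint 3 (X != Y) on D(X)={2,5,6,7,8} D(Y)={2,4,5,6,8}: no change
So after constraint 3: D(X) = {2,5,6,7,8}

Answer: {2,5,6,7,8}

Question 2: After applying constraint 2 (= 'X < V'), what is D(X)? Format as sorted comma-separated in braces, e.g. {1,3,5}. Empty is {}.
Answer: {2,5,6,7,8}

Derivation:
Constraint 1 (V != X) on D(V)={2,4,5,6,9} D(X)={2,5,6,7,8,9}: no change
Constraint 2 (X < V) on D(X)={2,5,6,7,8,9} D(V)={2,4,5,6,9}: X {2,5,6,7,8,9}->{2,5,6,7,8}; V {2,4,5,6,9}->{4,5,6,9}
So after constraint 2: D(X) = {2,5,6,7,8}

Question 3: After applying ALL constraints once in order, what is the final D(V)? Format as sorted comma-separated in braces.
Constraint 1 (V != X) on D(V)={2,4,5,6,9} D(X)={2,5,6,7,8,9}: no change
Constraint 2 (X < V) on D(X)={2,5,6,7,8,9} D(V)={2,4,5,6,9}: X {2,5,6,7,8,9}->{2,5,6,7,8}; V {2,4,5,6,9}->{4,5,6,9}
Constraint 3 (X != Y) on D(X)={2,5,6,7,8} D(Y)={2,4,5,6,8}: no change
So after all 3 constraints: D(V) = {4,5,6,9}

Answer: {4,5,6,9}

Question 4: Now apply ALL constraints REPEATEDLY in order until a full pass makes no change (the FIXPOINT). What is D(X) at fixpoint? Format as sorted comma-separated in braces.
pass 0 (initial): D(X)={2,5,6,7,8,9}
pass 1: V {2,4,5,6,9}->{4,5,6,9}; X {2,5,6,7,8,9}->{2,5,6,7,8}
pass 2: no change
Fixpoint after 2 passes: D(X) = {2,5,6,7,8}

Answer: {2,5,6,7,8}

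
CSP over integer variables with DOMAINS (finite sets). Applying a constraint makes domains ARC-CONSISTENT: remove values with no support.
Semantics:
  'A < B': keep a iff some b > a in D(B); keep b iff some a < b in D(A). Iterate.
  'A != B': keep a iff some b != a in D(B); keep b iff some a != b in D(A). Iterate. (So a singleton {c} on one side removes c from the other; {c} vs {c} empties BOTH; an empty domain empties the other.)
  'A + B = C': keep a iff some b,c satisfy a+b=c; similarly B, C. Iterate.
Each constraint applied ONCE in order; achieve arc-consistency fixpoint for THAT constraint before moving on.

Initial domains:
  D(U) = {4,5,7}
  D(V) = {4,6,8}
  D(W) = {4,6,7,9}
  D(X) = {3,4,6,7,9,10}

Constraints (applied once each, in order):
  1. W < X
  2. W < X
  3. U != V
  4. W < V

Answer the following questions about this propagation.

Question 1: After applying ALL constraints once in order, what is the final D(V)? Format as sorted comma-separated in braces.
Answer: {6,8}

Derivation:
Constraint 1 (W < X) on D(W)={4,6,7,9} D(X)={3,4,6,7,9,10}: X {3,4,6,7,9,10}->{6,7,9,10}
Constraint 2 (W < X) on D(W)={4,6,7,9} D(X)={6,7,9,10}: no change
Constraint 3 (U != V) on D(U)={4,5,7} D(V)={4,6,8}: no change
Constraint 4 (W < V) on D(W)={4,6,7,9} D(V)={4,6,8}: W {4,6,7,9}->{4,6,7}; V {4,6,8}->{6,8}
So after all 4 constraints: D(V) = {6,8}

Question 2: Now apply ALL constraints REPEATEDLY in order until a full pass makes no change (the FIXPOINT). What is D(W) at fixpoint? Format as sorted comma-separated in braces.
pass 0 (initial): D(W)={4,6,7,9}
pass 1: V {4,6,8}->{6,8}; W {4,6,7,9}->{4,6,7}; X {3,4,6,7,9,10}->{6,7,9,10}
pass 2: no change
Fixpoint after 2 passes: D(W) = {4,6,7}

Answer: {4,6,7}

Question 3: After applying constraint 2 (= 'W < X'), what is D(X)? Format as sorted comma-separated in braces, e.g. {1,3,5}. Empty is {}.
Answer: {6,7,9,10}

Derivation:
Constraint 1 (W < X) on D(W)={4,6,7,9} D(X)={3,4,6,7,9,10}: X {3,4,6,7,9,10}->{6,7,9,10}
Constraint 2 (W < X) on D(W)={4,6,7,9} D(X)={6,7,9,10}: no change
So after constraint 2: D(X) = {6,7,9,10}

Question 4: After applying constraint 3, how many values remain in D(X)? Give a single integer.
Constraint 1 (W < X) on D(W)={4,6,7,9} D(X)={3,4,6,7,9,10}: X {3,4,6,7,9,10}->{6,7,9,10}
Constraint 2 (W < X) on D(W)={4,6,7,9} D(X)={6,7,9,10}: no change
Constraint 3 (U != V) on D(U)={4,5,7} D(V)={4,6,8}: no change
So after constraint 3: D(X)={6,7,9,10}, size = 4

Answer: 4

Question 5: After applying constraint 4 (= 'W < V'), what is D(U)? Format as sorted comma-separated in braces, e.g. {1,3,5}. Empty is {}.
Constraint 1 (W < X) on D(W)={4,6,7,9} D(X)={3,4,6,7,9,10}: X {3,4,6,7,9,10}->{6,7,9,10}
Constraint 2 (W < X) on D(W)={4,6,7,9} D(X)={6,7,9,10}: no change
Constraint 3 (U != V) on D(U)={4,5,7} D(V)={4,6,8}: no change
Constraint 4 (W < V) on D(W)={4,6,7,9} D(V)={4,6,8}: W {4,6,7,9}->{4,6,7}; V {4,6,8}->{6,8}
So after constraint 4: D(U) = {4,5,7}

Answer: {4,5,7}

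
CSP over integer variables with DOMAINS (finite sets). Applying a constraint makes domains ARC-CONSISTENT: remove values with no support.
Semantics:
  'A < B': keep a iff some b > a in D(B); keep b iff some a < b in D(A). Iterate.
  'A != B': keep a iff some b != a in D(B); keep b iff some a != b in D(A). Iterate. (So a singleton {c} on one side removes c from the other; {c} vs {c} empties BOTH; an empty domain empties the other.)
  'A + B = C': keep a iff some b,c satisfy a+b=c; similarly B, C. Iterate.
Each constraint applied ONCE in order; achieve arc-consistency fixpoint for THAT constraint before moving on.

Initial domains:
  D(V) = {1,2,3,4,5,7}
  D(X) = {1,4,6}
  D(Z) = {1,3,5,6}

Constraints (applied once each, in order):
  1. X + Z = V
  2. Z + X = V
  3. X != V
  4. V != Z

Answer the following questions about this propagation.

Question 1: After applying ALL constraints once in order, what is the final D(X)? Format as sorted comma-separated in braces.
Constraint 1 (X + Z = V) on D(X)={1,4,6} D(Z)={1,3,5,6} D(V)={1,2,3,4,5,7}: Z {1,3,5,6}->{1,3,6}; V {1,2,3,4,5,7}->{2,4,5,7}
Constraint 2 (Z + X = V) on D(Z)={1,3,6} D(X)={1,4,6} D(V)={2,4,5,7}: no change
Constraint 3 (X != V) on D(X)={1,4,6} D(V)={2,4,5,7}: no change
Constraint 4 (V != Z) on D(V)={2,4,5,7} D(Z)={1,3,6}: no change
So after all 4 constraints: D(X) = {1,4,6}

Answer: {1,4,6}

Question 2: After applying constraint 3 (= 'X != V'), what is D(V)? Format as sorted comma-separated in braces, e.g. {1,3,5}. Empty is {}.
Constraint 1 (X + Z = V) on D(X)={1,4,6} D(Z)={1,3,5,6} D(V)={1,2,3,4,5,7}: Z {1,3,5,6}->{1,3,6}; V {1,2,3,4,5,7}->{2,4,5,7}
Constraint 2 (Z + X = V) on D(Z)={1,3,6} D(X)={1,4,6} D(V)={2,4,5,7}: no change
Constraint 3 (X != V) on D(X)={1,4,6} D(V)={2,4,5,7}: no change
So after constraint 3: D(V) = {2,4,5,7}

Answer: {2,4,5,7}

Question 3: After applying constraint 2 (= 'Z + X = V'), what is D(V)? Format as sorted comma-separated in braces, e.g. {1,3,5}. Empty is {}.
Answer: {2,4,5,7}

Derivation:
Constraint 1 (X + Z = V) on D(X)={1,4,6} D(Z)={1,3,5,6} D(V)={1,2,3,4,5,7}: Z {1,3,5,6}->{1,3,6}; V {1,2,3,4,5,7}->{2,4,5,7}
Constraint 2 (Z + X = V) on D(Z)={1,3,6} D(X)={1,4,6} D(V)={2,4,5,7}: no change
So after constraint 2: D(V) = {2,4,5,7}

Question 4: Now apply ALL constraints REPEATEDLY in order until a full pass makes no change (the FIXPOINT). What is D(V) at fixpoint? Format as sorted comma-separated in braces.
pass 0 (initial): D(V)={1,2,3,4,5,7}
pass 1: V {1,2,3,4,5,7}->{2,4,5,7}; Z {1,3,5,6}->{1,3,6}
pass 2: no change
Fixpoint after 2 passes: D(V) = {2,4,5,7}

Answer: {2,4,5,7}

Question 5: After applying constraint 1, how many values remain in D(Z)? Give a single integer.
Constraint 1 (X + Z = V) on D(X)={1,4,6} D(Z)={1,3,5,6} D(V)={1,2,3,4,5,7}: Z {1,3,5,6}->{1,3,6}; V {1,2,3,4,5,7}->{2,4,5,7}
So after constraint 1: D(Z)={1,3,6}, size = 3

Answer: 3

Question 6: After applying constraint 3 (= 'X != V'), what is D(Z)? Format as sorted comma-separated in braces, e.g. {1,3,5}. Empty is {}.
Constraint 1 (X + Z = V) on D(X)={1,4,6} D(Z)={1,3,5,6} D(V)={1,2,3,4,5,7}: Z {1,3,5,6}->{1,3,6}; V {1,2,3,4,5,7}->{2,4,5,7}
Constraint 2 (Z + X = V) on D(Z)={1,3,6} D(X)={1,4,6} D(V)={2,4,5,7}: no change
Constraint 3 (X != V) on D(X)={1,4,6} D(V)={2,4,5,7}: no change
So after constraint 3: D(Z) = {1,3,6}

Answer: {1,3,6}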